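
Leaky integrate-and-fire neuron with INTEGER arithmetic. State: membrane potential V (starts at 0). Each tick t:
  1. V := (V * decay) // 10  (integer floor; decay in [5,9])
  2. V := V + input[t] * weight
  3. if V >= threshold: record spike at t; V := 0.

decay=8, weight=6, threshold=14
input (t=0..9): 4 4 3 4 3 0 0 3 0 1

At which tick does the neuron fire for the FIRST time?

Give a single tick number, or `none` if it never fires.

t=0: input=4 -> V=0 FIRE
t=1: input=4 -> V=0 FIRE
t=2: input=3 -> V=0 FIRE
t=3: input=4 -> V=0 FIRE
t=4: input=3 -> V=0 FIRE
t=5: input=0 -> V=0
t=6: input=0 -> V=0
t=7: input=3 -> V=0 FIRE
t=8: input=0 -> V=0
t=9: input=1 -> V=6

Answer: 0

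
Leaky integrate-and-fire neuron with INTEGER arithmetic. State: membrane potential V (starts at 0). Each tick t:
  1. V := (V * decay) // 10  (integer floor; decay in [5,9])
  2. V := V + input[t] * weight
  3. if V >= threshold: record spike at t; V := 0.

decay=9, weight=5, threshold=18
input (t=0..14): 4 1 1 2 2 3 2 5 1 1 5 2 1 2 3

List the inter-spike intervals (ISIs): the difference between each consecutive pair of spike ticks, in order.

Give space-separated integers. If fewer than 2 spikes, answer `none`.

t=0: input=4 -> V=0 FIRE
t=1: input=1 -> V=5
t=2: input=1 -> V=9
t=3: input=2 -> V=0 FIRE
t=4: input=2 -> V=10
t=5: input=3 -> V=0 FIRE
t=6: input=2 -> V=10
t=7: input=5 -> V=0 FIRE
t=8: input=1 -> V=5
t=9: input=1 -> V=9
t=10: input=5 -> V=0 FIRE
t=11: input=2 -> V=10
t=12: input=1 -> V=14
t=13: input=2 -> V=0 FIRE
t=14: input=3 -> V=15

Answer: 3 2 2 3 3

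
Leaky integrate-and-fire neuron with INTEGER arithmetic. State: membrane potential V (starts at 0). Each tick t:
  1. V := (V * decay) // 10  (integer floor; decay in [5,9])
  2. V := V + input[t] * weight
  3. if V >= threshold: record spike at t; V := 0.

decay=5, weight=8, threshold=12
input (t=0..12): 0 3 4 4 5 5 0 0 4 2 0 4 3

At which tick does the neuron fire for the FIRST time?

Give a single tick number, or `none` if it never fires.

Answer: 1

Derivation:
t=0: input=0 -> V=0
t=1: input=3 -> V=0 FIRE
t=2: input=4 -> V=0 FIRE
t=3: input=4 -> V=0 FIRE
t=4: input=5 -> V=0 FIRE
t=5: input=5 -> V=0 FIRE
t=6: input=0 -> V=0
t=7: input=0 -> V=0
t=8: input=4 -> V=0 FIRE
t=9: input=2 -> V=0 FIRE
t=10: input=0 -> V=0
t=11: input=4 -> V=0 FIRE
t=12: input=3 -> V=0 FIRE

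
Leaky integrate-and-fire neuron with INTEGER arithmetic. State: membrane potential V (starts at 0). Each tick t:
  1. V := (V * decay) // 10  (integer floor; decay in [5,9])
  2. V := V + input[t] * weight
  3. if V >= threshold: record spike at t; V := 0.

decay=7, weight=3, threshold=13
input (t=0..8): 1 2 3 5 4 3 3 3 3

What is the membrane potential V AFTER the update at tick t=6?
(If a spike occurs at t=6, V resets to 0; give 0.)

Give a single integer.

t=0: input=1 -> V=3
t=1: input=2 -> V=8
t=2: input=3 -> V=0 FIRE
t=3: input=5 -> V=0 FIRE
t=4: input=4 -> V=12
t=5: input=3 -> V=0 FIRE
t=6: input=3 -> V=9
t=7: input=3 -> V=0 FIRE
t=8: input=3 -> V=9

Answer: 9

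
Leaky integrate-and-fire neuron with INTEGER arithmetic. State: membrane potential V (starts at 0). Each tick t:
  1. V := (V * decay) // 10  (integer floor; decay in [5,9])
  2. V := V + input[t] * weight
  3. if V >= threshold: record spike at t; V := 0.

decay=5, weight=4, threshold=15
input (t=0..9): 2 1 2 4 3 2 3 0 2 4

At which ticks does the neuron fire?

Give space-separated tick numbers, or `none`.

t=0: input=2 -> V=8
t=1: input=1 -> V=8
t=2: input=2 -> V=12
t=3: input=4 -> V=0 FIRE
t=4: input=3 -> V=12
t=5: input=2 -> V=14
t=6: input=3 -> V=0 FIRE
t=7: input=0 -> V=0
t=8: input=2 -> V=8
t=9: input=4 -> V=0 FIRE

Answer: 3 6 9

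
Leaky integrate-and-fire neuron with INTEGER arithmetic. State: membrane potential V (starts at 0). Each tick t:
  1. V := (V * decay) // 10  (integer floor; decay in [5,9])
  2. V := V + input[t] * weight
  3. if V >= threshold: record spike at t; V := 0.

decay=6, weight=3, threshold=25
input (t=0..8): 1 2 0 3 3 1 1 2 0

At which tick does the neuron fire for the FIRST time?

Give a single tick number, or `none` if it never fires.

t=0: input=1 -> V=3
t=1: input=2 -> V=7
t=2: input=0 -> V=4
t=3: input=3 -> V=11
t=4: input=3 -> V=15
t=5: input=1 -> V=12
t=6: input=1 -> V=10
t=7: input=2 -> V=12
t=8: input=0 -> V=7

Answer: none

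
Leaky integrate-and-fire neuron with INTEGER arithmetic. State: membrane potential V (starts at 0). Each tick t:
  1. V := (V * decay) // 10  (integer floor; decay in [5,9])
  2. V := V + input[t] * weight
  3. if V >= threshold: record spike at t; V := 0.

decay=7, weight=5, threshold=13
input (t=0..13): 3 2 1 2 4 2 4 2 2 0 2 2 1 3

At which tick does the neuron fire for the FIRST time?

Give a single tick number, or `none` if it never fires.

t=0: input=3 -> V=0 FIRE
t=1: input=2 -> V=10
t=2: input=1 -> V=12
t=3: input=2 -> V=0 FIRE
t=4: input=4 -> V=0 FIRE
t=5: input=2 -> V=10
t=6: input=4 -> V=0 FIRE
t=7: input=2 -> V=10
t=8: input=2 -> V=0 FIRE
t=9: input=0 -> V=0
t=10: input=2 -> V=10
t=11: input=2 -> V=0 FIRE
t=12: input=1 -> V=5
t=13: input=3 -> V=0 FIRE

Answer: 0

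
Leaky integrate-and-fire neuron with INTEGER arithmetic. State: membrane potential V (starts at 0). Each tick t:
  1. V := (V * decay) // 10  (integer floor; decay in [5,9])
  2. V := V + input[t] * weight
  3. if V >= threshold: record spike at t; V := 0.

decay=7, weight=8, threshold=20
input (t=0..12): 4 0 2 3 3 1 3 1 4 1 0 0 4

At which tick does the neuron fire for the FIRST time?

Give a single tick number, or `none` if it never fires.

t=0: input=4 -> V=0 FIRE
t=1: input=0 -> V=0
t=2: input=2 -> V=16
t=3: input=3 -> V=0 FIRE
t=4: input=3 -> V=0 FIRE
t=5: input=1 -> V=8
t=6: input=3 -> V=0 FIRE
t=7: input=1 -> V=8
t=8: input=4 -> V=0 FIRE
t=9: input=1 -> V=8
t=10: input=0 -> V=5
t=11: input=0 -> V=3
t=12: input=4 -> V=0 FIRE

Answer: 0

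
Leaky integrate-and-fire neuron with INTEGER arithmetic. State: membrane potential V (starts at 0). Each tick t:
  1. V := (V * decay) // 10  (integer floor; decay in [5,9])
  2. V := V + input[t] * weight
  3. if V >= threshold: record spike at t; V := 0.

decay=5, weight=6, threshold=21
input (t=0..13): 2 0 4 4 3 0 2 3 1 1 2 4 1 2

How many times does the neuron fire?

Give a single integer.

t=0: input=2 -> V=12
t=1: input=0 -> V=6
t=2: input=4 -> V=0 FIRE
t=3: input=4 -> V=0 FIRE
t=4: input=3 -> V=18
t=5: input=0 -> V=9
t=6: input=2 -> V=16
t=7: input=3 -> V=0 FIRE
t=8: input=1 -> V=6
t=9: input=1 -> V=9
t=10: input=2 -> V=16
t=11: input=4 -> V=0 FIRE
t=12: input=1 -> V=6
t=13: input=2 -> V=15

Answer: 4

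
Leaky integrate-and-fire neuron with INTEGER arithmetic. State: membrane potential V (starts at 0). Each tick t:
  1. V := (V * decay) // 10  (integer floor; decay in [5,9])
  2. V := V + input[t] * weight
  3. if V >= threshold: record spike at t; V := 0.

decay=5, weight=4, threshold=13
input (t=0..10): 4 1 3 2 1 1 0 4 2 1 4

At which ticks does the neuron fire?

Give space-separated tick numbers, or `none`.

Answer: 0 2 7 10

Derivation:
t=0: input=4 -> V=0 FIRE
t=1: input=1 -> V=4
t=2: input=3 -> V=0 FIRE
t=3: input=2 -> V=8
t=4: input=1 -> V=8
t=5: input=1 -> V=8
t=6: input=0 -> V=4
t=7: input=4 -> V=0 FIRE
t=8: input=2 -> V=8
t=9: input=1 -> V=8
t=10: input=4 -> V=0 FIRE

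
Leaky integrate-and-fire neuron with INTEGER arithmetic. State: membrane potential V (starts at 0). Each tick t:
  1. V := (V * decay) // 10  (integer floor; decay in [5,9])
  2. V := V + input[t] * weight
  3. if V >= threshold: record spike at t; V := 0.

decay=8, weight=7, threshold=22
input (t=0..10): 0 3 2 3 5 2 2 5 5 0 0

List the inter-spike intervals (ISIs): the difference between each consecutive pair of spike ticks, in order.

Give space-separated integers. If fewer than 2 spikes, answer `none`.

t=0: input=0 -> V=0
t=1: input=3 -> V=21
t=2: input=2 -> V=0 FIRE
t=3: input=3 -> V=21
t=4: input=5 -> V=0 FIRE
t=5: input=2 -> V=14
t=6: input=2 -> V=0 FIRE
t=7: input=5 -> V=0 FIRE
t=8: input=5 -> V=0 FIRE
t=9: input=0 -> V=0
t=10: input=0 -> V=0

Answer: 2 2 1 1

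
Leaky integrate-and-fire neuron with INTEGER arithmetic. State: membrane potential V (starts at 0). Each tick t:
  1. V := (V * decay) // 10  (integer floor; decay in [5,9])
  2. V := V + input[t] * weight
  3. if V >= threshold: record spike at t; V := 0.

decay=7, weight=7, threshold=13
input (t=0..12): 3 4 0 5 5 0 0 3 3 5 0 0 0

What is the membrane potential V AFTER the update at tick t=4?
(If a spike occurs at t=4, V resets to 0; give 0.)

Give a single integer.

Answer: 0

Derivation:
t=0: input=3 -> V=0 FIRE
t=1: input=4 -> V=0 FIRE
t=2: input=0 -> V=0
t=3: input=5 -> V=0 FIRE
t=4: input=5 -> V=0 FIRE
t=5: input=0 -> V=0
t=6: input=0 -> V=0
t=7: input=3 -> V=0 FIRE
t=8: input=3 -> V=0 FIRE
t=9: input=5 -> V=0 FIRE
t=10: input=0 -> V=0
t=11: input=0 -> V=0
t=12: input=0 -> V=0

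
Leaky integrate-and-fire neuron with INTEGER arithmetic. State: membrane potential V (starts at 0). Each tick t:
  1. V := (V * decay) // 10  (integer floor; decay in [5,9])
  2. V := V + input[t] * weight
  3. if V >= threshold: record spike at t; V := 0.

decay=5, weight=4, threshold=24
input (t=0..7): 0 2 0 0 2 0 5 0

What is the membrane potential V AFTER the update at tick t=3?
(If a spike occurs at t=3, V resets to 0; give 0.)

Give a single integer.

t=0: input=0 -> V=0
t=1: input=2 -> V=8
t=2: input=0 -> V=4
t=3: input=0 -> V=2
t=4: input=2 -> V=9
t=5: input=0 -> V=4
t=6: input=5 -> V=22
t=7: input=0 -> V=11

Answer: 2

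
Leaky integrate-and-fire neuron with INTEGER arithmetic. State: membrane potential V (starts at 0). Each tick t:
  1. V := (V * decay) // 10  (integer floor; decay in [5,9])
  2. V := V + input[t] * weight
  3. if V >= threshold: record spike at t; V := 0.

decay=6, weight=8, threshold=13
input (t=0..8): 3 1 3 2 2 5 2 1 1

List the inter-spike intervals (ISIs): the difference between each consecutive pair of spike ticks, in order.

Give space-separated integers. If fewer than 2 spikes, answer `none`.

Answer: 2 1 1 1 1

Derivation:
t=0: input=3 -> V=0 FIRE
t=1: input=1 -> V=8
t=2: input=3 -> V=0 FIRE
t=3: input=2 -> V=0 FIRE
t=4: input=2 -> V=0 FIRE
t=5: input=5 -> V=0 FIRE
t=6: input=2 -> V=0 FIRE
t=7: input=1 -> V=8
t=8: input=1 -> V=12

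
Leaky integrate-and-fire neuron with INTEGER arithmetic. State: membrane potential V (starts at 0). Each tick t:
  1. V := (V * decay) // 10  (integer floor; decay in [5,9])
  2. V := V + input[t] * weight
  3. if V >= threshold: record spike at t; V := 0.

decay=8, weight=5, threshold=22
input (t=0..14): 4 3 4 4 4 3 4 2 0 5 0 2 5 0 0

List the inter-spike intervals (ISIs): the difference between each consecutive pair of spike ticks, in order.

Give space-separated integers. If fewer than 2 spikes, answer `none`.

t=0: input=4 -> V=20
t=1: input=3 -> V=0 FIRE
t=2: input=4 -> V=20
t=3: input=4 -> V=0 FIRE
t=4: input=4 -> V=20
t=5: input=3 -> V=0 FIRE
t=6: input=4 -> V=20
t=7: input=2 -> V=0 FIRE
t=8: input=0 -> V=0
t=9: input=5 -> V=0 FIRE
t=10: input=0 -> V=0
t=11: input=2 -> V=10
t=12: input=5 -> V=0 FIRE
t=13: input=0 -> V=0
t=14: input=0 -> V=0

Answer: 2 2 2 2 3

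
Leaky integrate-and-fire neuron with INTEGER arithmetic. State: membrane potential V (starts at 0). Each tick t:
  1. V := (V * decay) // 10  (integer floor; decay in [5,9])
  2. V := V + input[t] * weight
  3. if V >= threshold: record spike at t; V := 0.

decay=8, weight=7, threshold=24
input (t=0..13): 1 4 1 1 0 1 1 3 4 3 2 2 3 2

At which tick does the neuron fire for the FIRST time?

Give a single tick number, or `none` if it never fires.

Answer: 1

Derivation:
t=0: input=1 -> V=7
t=1: input=4 -> V=0 FIRE
t=2: input=1 -> V=7
t=3: input=1 -> V=12
t=4: input=0 -> V=9
t=5: input=1 -> V=14
t=6: input=1 -> V=18
t=7: input=3 -> V=0 FIRE
t=8: input=4 -> V=0 FIRE
t=9: input=3 -> V=21
t=10: input=2 -> V=0 FIRE
t=11: input=2 -> V=14
t=12: input=3 -> V=0 FIRE
t=13: input=2 -> V=14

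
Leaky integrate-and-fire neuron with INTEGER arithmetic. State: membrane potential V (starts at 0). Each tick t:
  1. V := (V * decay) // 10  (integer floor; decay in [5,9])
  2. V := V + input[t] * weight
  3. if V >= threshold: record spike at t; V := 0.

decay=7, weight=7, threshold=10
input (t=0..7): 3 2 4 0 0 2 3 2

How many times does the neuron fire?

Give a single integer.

t=0: input=3 -> V=0 FIRE
t=1: input=2 -> V=0 FIRE
t=2: input=4 -> V=0 FIRE
t=3: input=0 -> V=0
t=4: input=0 -> V=0
t=5: input=2 -> V=0 FIRE
t=6: input=3 -> V=0 FIRE
t=7: input=2 -> V=0 FIRE

Answer: 6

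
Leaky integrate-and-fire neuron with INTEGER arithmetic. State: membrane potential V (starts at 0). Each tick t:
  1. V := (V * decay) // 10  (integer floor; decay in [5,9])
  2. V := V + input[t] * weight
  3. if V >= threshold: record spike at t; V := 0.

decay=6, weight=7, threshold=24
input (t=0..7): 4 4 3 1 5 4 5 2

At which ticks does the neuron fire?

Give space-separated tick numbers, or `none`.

t=0: input=4 -> V=0 FIRE
t=1: input=4 -> V=0 FIRE
t=2: input=3 -> V=21
t=3: input=1 -> V=19
t=4: input=5 -> V=0 FIRE
t=5: input=4 -> V=0 FIRE
t=6: input=5 -> V=0 FIRE
t=7: input=2 -> V=14

Answer: 0 1 4 5 6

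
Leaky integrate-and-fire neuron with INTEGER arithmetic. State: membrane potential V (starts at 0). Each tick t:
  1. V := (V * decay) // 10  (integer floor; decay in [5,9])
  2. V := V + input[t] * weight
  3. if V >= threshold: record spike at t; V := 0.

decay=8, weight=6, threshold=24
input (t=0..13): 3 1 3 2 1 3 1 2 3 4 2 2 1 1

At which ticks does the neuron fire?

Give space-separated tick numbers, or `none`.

Answer: 2 5 8 9

Derivation:
t=0: input=3 -> V=18
t=1: input=1 -> V=20
t=2: input=3 -> V=0 FIRE
t=3: input=2 -> V=12
t=4: input=1 -> V=15
t=5: input=3 -> V=0 FIRE
t=6: input=1 -> V=6
t=7: input=2 -> V=16
t=8: input=3 -> V=0 FIRE
t=9: input=4 -> V=0 FIRE
t=10: input=2 -> V=12
t=11: input=2 -> V=21
t=12: input=1 -> V=22
t=13: input=1 -> V=23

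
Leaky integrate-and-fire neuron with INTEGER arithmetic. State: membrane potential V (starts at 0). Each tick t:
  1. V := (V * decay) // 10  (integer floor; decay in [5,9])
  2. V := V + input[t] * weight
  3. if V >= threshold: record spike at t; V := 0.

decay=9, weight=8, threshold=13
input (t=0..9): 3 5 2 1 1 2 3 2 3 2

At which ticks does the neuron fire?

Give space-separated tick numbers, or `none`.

Answer: 0 1 2 4 5 6 7 8 9

Derivation:
t=0: input=3 -> V=0 FIRE
t=1: input=5 -> V=0 FIRE
t=2: input=2 -> V=0 FIRE
t=3: input=1 -> V=8
t=4: input=1 -> V=0 FIRE
t=5: input=2 -> V=0 FIRE
t=6: input=3 -> V=0 FIRE
t=7: input=2 -> V=0 FIRE
t=8: input=3 -> V=0 FIRE
t=9: input=2 -> V=0 FIRE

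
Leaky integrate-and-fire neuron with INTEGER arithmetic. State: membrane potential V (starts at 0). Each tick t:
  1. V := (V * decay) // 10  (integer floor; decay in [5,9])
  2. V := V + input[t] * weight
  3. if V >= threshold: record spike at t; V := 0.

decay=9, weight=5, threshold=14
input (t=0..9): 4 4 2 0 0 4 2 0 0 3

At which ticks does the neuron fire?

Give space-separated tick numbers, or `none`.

t=0: input=4 -> V=0 FIRE
t=1: input=4 -> V=0 FIRE
t=2: input=2 -> V=10
t=3: input=0 -> V=9
t=4: input=0 -> V=8
t=5: input=4 -> V=0 FIRE
t=6: input=2 -> V=10
t=7: input=0 -> V=9
t=8: input=0 -> V=8
t=9: input=3 -> V=0 FIRE

Answer: 0 1 5 9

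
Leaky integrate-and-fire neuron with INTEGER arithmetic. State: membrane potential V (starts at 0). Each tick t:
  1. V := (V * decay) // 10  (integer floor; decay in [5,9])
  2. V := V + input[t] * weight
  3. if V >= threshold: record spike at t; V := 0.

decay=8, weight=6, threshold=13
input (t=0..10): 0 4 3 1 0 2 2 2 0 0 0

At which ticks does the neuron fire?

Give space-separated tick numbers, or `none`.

Answer: 1 2 5 7

Derivation:
t=0: input=0 -> V=0
t=1: input=4 -> V=0 FIRE
t=2: input=3 -> V=0 FIRE
t=3: input=1 -> V=6
t=4: input=0 -> V=4
t=5: input=2 -> V=0 FIRE
t=6: input=2 -> V=12
t=7: input=2 -> V=0 FIRE
t=8: input=0 -> V=0
t=9: input=0 -> V=0
t=10: input=0 -> V=0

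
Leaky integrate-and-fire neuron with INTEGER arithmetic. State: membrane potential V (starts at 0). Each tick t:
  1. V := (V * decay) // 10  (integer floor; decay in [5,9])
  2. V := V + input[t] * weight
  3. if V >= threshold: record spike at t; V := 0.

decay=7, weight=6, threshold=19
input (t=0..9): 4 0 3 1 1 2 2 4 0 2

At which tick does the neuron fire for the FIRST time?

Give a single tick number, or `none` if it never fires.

Answer: 0

Derivation:
t=0: input=4 -> V=0 FIRE
t=1: input=0 -> V=0
t=2: input=3 -> V=18
t=3: input=1 -> V=18
t=4: input=1 -> V=18
t=5: input=2 -> V=0 FIRE
t=6: input=2 -> V=12
t=7: input=4 -> V=0 FIRE
t=8: input=0 -> V=0
t=9: input=2 -> V=12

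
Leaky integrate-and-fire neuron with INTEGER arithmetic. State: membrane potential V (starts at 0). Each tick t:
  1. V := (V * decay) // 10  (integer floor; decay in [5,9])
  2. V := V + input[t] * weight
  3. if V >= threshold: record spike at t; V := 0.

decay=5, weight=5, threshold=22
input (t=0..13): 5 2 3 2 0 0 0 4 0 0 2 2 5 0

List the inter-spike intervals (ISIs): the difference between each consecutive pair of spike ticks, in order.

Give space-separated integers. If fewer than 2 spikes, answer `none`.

Answer: 12

Derivation:
t=0: input=5 -> V=0 FIRE
t=1: input=2 -> V=10
t=2: input=3 -> V=20
t=3: input=2 -> V=20
t=4: input=0 -> V=10
t=5: input=0 -> V=5
t=6: input=0 -> V=2
t=7: input=4 -> V=21
t=8: input=0 -> V=10
t=9: input=0 -> V=5
t=10: input=2 -> V=12
t=11: input=2 -> V=16
t=12: input=5 -> V=0 FIRE
t=13: input=0 -> V=0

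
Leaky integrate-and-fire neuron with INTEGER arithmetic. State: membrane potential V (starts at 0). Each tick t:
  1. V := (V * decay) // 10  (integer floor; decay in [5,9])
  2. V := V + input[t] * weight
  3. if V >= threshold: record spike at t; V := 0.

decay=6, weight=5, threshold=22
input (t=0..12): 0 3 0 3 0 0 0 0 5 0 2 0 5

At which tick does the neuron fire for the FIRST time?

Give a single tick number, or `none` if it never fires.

t=0: input=0 -> V=0
t=1: input=3 -> V=15
t=2: input=0 -> V=9
t=3: input=3 -> V=20
t=4: input=0 -> V=12
t=5: input=0 -> V=7
t=6: input=0 -> V=4
t=7: input=0 -> V=2
t=8: input=5 -> V=0 FIRE
t=9: input=0 -> V=0
t=10: input=2 -> V=10
t=11: input=0 -> V=6
t=12: input=5 -> V=0 FIRE

Answer: 8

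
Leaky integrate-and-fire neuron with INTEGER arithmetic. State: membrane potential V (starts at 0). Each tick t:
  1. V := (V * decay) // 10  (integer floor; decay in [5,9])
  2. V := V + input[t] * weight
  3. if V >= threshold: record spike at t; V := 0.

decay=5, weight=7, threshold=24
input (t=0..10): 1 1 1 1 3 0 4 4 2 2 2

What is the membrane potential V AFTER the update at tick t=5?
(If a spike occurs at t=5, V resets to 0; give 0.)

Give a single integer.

Answer: 0

Derivation:
t=0: input=1 -> V=7
t=1: input=1 -> V=10
t=2: input=1 -> V=12
t=3: input=1 -> V=13
t=4: input=3 -> V=0 FIRE
t=5: input=0 -> V=0
t=6: input=4 -> V=0 FIRE
t=7: input=4 -> V=0 FIRE
t=8: input=2 -> V=14
t=9: input=2 -> V=21
t=10: input=2 -> V=0 FIRE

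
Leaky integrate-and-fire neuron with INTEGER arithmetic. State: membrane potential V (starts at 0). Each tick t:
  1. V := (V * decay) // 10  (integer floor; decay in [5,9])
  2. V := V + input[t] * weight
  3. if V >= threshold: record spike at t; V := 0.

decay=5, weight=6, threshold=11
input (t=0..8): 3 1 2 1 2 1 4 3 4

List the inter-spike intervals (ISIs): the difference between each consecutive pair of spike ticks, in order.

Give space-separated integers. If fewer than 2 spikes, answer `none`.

t=0: input=3 -> V=0 FIRE
t=1: input=1 -> V=6
t=2: input=2 -> V=0 FIRE
t=3: input=1 -> V=6
t=4: input=2 -> V=0 FIRE
t=5: input=1 -> V=6
t=6: input=4 -> V=0 FIRE
t=7: input=3 -> V=0 FIRE
t=8: input=4 -> V=0 FIRE

Answer: 2 2 2 1 1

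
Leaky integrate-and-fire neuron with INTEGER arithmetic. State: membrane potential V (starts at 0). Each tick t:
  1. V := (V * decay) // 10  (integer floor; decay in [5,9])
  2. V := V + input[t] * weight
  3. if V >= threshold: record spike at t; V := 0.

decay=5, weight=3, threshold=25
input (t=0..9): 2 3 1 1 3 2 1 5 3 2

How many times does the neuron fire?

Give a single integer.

t=0: input=2 -> V=6
t=1: input=3 -> V=12
t=2: input=1 -> V=9
t=3: input=1 -> V=7
t=4: input=3 -> V=12
t=5: input=2 -> V=12
t=6: input=1 -> V=9
t=7: input=5 -> V=19
t=8: input=3 -> V=18
t=9: input=2 -> V=15

Answer: 0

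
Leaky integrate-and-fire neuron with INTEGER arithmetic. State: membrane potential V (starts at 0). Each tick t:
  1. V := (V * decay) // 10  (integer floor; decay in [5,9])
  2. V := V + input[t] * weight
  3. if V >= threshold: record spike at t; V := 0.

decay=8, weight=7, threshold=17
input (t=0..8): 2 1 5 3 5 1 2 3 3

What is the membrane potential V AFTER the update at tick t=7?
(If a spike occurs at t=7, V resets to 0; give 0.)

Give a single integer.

t=0: input=2 -> V=14
t=1: input=1 -> V=0 FIRE
t=2: input=5 -> V=0 FIRE
t=3: input=3 -> V=0 FIRE
t=4: input=5 -> V=0 FIRE
t=5: input=1 -> V=7
t=6: input=2 -> V=0 FIRE
t=7: input=3 -> V=0 FIRE
t=8: input=3 -> V=0 FIRE

Answer: 0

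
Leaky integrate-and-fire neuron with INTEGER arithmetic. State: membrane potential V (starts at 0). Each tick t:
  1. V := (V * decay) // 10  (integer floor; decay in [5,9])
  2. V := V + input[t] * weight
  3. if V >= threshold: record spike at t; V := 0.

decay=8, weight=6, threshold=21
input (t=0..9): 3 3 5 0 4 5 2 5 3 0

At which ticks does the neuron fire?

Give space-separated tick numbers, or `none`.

t=0: input=3 -> V=18
t=1: input=3 -> V=0 FIRE
t=2: input=5 -> V=0 FIRE
t=3: input=0 -> V=0
t=4: input=4 -> V=0 FIRE
t=5: input=5 -> V=0 FIRE
t=6: input=2 -> V=12
t=7: input=5 -> V=0 FIRE
t=8: input=3 -> V=18
t=9: input=0 -> V=14

Answer: 1 2 4 5 7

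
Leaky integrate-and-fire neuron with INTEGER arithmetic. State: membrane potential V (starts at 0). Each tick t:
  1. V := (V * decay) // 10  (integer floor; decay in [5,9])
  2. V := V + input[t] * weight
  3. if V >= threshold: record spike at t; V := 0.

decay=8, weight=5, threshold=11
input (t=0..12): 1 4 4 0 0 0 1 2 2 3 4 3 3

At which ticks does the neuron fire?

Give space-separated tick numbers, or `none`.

t=0: input=1 -> V=5
t=1: input=4 -> V=0 FIRE
t=2: input=4 -> V=0 FIRE
t=3: input=0 -> V=0
t=4: input=0 -> V=0
t=5: input=0 -> V=0
t=6: input=1 -> V=5
t=7: input=2 -> V=0 FIRE
t=8: input=2 -> V=10
t=9: input=3 -> V=0 FIRE
t=10: input=4 -> V=0 FIRE
t=11: input=3 -> V=0 FIRE
t=12: input=3 -> V=0 FIRE

Answer: 1 2 7 9 10 11 12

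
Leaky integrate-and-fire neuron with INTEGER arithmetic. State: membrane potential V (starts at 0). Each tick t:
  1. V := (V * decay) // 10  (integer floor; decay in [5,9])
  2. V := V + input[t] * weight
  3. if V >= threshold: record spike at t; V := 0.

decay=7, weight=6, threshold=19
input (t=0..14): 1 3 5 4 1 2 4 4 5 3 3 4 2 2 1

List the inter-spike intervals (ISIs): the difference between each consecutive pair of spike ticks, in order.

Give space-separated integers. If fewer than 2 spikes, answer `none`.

Answer: 1 1 3 1 1 2 1 2

Derivation:
t=0: input=1 -> V=6
t=1: input=3 -> V=0 FIRE
t=2: input=5 -> V=0 FIRE
t=3: input=4 -> V=0 FIRE
t=4: input=1 -> V=6
t=5: input=2 -> V=16
t=6: input=4 -> V=0 FIRE
t=7: input=4 -> V=0 FIRE
t=8: input=5 -> V=0 FIRE
t=9: input=3 -> V=18
t=10: input=3 -> V=0 FIRE
t=11: input=4 -> V=0 FIRE
t=12: input=2 -> V=12
t=13: input=2 -> V=0 FIRE
t=14: input=1 -> V=6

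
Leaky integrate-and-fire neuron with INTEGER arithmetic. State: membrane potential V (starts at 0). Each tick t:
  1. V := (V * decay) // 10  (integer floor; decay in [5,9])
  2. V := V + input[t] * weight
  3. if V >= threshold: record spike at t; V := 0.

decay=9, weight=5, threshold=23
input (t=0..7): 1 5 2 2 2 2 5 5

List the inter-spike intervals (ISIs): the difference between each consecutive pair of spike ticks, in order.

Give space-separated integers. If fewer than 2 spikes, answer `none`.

t=0: input=1 -> V=5
t=1: input=5 -> V=0 FIRE
t=2: input=2 -> V=10
t=3: input=2 -> V=19
t=4: input=2 -> V=0 FIRE
t=5: input=2 -> V=10
t=6: input=5 -> V=0 FIRE
t=7: input=5 -> V=0 FIRE

Answer: 3 2 1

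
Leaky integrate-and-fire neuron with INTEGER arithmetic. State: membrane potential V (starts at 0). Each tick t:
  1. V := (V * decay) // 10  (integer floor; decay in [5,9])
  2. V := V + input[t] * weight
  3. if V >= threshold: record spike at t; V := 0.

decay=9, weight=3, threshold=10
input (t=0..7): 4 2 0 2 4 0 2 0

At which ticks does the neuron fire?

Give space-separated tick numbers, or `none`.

t=0: input=4 -> V=0 FIRE
t=1: input=2 -> V=6
t=2: input=0 -> V=5
t=3: input=2 -> V=0 FIRE
t=4: input=4 -> V=0 FIRE
t=5: input=0 -> V=0
t=6: input=2 -> V=6
t=7: input=0 -> V=5

Answer: 0 3 4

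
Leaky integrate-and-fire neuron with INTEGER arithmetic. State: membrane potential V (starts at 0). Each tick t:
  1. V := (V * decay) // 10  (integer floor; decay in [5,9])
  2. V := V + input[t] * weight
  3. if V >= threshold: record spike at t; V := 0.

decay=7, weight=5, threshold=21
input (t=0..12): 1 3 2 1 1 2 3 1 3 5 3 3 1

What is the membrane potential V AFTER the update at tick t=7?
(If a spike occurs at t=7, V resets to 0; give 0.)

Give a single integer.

t=0: input=1 -> V=5
t=1: input=3 -> V=18
t=2: input=2 -> V=0 FIRE
t=3: input=1 -> V=5
t=4: input=1 -> V=8
t=5: input=2 -> V=15
t=6: input=3 -> V=0 FIRE
t=7: input=1 -> V=5
t=8: input=3 -> V=18
t=9: input=5 -> V=0 FIRE
t=10: input=3 -> V=15
t=11: input=3 -> V=0 FIRE
t=12: input=1 -> V=5

Answer: 5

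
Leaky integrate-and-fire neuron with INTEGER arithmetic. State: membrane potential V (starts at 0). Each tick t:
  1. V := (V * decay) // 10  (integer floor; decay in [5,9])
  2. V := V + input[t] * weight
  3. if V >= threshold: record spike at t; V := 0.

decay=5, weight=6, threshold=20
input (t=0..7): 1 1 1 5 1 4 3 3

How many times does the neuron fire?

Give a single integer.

Answer: 3

Derivation:
t=0: input=1 -> V=6
t=1: input=1 -> V=9
t=2: input=1 -> V=10
t=3: input=5 -> V=0 FIRE
t=4: input=1 -> V=6
t=5: input=4 -> V=0 FIRE
t=6: input=3 -> V=18
t=7: input=3 -> V=0 FIRE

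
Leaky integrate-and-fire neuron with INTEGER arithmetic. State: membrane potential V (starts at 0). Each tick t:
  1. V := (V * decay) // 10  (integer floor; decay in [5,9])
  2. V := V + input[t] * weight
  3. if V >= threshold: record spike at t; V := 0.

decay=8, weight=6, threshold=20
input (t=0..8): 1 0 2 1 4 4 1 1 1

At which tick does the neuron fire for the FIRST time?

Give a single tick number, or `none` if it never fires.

Answer: 4

Derivation:
t=0: input=1 -> V=6
t=1: input=0 -> V=4
t=2: input=2 -> V=15
t=3: input=1 -> V=18
t=4: input=4 -> V=0 FIRE
t=5: input=4 -> V=0 FIRE
t=6: input=1 -> V=6
t=7: input=1 -> V=10
t=8: input=1 -> V=14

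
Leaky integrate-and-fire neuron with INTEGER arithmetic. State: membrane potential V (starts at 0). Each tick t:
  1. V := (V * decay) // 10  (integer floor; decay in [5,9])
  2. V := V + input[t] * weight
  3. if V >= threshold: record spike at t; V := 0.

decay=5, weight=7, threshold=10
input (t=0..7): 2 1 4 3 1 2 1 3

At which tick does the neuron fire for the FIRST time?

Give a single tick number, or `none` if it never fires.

Answer: 0

Derivation:
t=0: input=2 -> V=0 FIRE
t=1: input=1 -> V=7
t=2: input=4 -> V=0 FIRE
t=3: input=3 -> V=0 FIRE
t=4: input=1 -> V=7
t=5: input=2 -> V=0 FIRE
t=6: input=1 -> V=7
t=7: input=3 -> V=0 FIRE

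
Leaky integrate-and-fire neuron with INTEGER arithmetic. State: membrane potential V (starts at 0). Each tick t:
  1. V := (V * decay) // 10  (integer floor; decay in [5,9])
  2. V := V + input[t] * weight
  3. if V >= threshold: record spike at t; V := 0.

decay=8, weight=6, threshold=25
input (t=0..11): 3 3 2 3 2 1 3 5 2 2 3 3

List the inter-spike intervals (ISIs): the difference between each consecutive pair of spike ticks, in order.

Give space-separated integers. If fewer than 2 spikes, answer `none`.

Answer: 2 3 1 3

Derivation:
t=0: input=3 -> V=18
t=1: input=3 -> V=0 FIRE
t=2: input=2 -> V=12
t=3: input=3 -> V=0 FIRE
t=4: input=2 -> V=12
t=5: input=1 -> V=15
t=6: input=3 -> V=0 FIRE
t=7: input=5 -> V=0 FIRE
t=8: input=2 -> V=12
t=9: input=2 -> V=21
t=10: input=3 -> V=0 FIRE
t=11: input=3 -> V=18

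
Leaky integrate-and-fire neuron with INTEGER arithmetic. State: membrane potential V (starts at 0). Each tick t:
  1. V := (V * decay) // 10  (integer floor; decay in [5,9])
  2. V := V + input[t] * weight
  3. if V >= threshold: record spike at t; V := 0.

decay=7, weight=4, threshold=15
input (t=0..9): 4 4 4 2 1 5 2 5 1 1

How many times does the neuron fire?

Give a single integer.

t=0: input=4 -> V=0 FIRE
t=1: input=4 -> V=0 FIRE
t=2: input=4 -> V=0 FIRE
t=3: input=2 -> V=8
t=4: input=1 -> V=9
t=5: input=5 -> V=0 FIRE
t=6: input=2 -> V=8
t=7: input=5 -> V=0 FIRE
t=8: input=1 -> V=4
t=9: input=1 -> V=6

Answer: 5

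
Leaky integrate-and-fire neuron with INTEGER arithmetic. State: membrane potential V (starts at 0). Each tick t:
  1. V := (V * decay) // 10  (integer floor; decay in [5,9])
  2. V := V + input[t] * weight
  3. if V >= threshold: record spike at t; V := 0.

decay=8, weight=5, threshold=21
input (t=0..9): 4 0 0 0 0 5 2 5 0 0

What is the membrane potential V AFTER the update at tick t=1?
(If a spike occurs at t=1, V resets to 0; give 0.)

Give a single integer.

t=0: input=4 -> V=20
t=1: input=0 -> V=16
t=2: input=0 -> V=12
t=3: input=0 -> V=9
t=4: input=0 -> V=7
t=5: input=5 -> V=0 FIRE
t=6: input=2 -> V=10
t=7: input=5 -> V=0 FIRE
t=8: input=0 -> V=0
t=9: input=0 -> V=0

Answer: 16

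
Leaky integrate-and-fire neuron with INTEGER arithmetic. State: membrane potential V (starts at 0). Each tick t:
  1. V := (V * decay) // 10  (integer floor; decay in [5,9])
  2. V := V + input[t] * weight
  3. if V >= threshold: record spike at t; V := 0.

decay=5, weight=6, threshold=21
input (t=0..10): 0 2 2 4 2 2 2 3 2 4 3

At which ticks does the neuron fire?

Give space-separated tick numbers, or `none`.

t=0: input=0 -> V=0
t=1: input=2 -> V=12
t=2: input=2 -> V=18
t=3: input=4 -> V=0 FIRE
t=4: input=2 -> V=12
t=5: input=2 -> V=18
t=6: input=2 -> V=0 FIRE
t=7: input=3 -> V=18
t=8: input=2 -> V=0 FIRE
t=9: input=4 -> V=0 FIRE
t=10: input=3 -> V=18

Answer: 3 6 8 9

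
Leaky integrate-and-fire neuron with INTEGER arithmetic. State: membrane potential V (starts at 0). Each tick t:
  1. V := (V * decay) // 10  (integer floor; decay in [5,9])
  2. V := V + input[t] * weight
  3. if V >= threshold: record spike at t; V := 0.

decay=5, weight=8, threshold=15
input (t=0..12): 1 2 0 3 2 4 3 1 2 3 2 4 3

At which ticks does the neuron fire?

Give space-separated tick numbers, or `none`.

Answer: 1 3 4 5 6 8 9 10 11 12

Derivation:
t=0: input=1 -> V=8
t=1: input=2 -> V=0 FIRE
t=2: input=0 -> V=0
t=3: input=3 -> V=0 FIRE
t=4: input=2 -> V=0 FIRE
t=5: input=4 -> V=0 FIRE
t=6: input=3 -> V=0 FIRE
t=7: input=1 -> V=8
t=8: input=2 -> V=0 FIRE
t=9: input=3 -> V=0 FIRE
t=10: input=2 -> V=0 FIRE
t=11: input=4 -> V=0 FIRE
t=12: input=3 -> V=0 FIRE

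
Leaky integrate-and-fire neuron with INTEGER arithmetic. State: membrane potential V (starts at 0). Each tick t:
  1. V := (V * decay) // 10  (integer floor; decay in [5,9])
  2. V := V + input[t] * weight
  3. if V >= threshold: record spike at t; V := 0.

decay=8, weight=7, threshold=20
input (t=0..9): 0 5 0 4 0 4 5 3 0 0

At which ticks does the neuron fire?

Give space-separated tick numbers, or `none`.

t=0: input=0 -> V=0
t=1: input=5 -> V=0 FIRE
t=2: input=0 -> V=0
t=3: input=4 -> V=0 FIRE
t=4: input=0 -> V=0
t=5: input=4 -> V=0 FIRE
t=6: input=5 -> V=0 FIRE
t=7: input=3 -> V=0 FIRE
t=8: input=0 -> V=0
t=9: input=0 -> V=0

Answer: 1 3 5 6 7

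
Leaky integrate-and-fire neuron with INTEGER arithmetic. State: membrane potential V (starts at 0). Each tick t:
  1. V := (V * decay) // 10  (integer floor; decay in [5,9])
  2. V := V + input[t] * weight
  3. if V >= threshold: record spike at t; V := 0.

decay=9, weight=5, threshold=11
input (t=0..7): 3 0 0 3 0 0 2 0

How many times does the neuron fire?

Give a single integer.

Answer: 2

Derivation:
t=0: input=3 -> V=0 FIRE
t=1: input=0 -> V=0
t=2: input=0 -> V=0
t=3: input=3 -> V=0 FIRE
t=4: input=0 -> V=0
t=5: input=0 -> V=0
t=6: input=2 -> V=10
t=7: input=0 -> V=9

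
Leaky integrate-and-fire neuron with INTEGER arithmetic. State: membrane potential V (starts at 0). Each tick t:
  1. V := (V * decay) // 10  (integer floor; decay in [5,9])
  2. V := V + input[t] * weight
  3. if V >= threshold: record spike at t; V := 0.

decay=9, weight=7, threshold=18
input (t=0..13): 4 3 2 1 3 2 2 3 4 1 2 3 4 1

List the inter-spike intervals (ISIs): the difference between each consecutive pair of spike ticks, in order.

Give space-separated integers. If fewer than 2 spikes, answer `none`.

t=0: input=4 -> V=0 FIRE
t=1: input=3 -> V=0 FIRE
t=2: input=2 -> V=14
t=3: input=1 -> V=0 FIRE
t=4: input=3 -> V=0 FIRE
t=5: input=2 -> V=14
t=6: input=2 -> V=0 FIRE
t=7: input=3 -> V=0 FIRE
t=8: input=4 -> V=0 FIRE
t=9: input=1 -> V=7
t=10: input=2 -> V=0 FIRE
t=11: input=3 -> V=0 FIRE
t=12: input=4 -> V=0 FIRE
t=13: input=1 -> V=7

Answer: 1 2 1 2 1 1 2 1 1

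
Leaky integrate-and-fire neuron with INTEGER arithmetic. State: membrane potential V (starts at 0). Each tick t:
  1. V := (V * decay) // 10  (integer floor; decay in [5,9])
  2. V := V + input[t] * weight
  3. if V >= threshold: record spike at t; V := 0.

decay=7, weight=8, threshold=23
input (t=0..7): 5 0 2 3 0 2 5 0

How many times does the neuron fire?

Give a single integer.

t=0: input=5 -> V=0 FIRE
t=1: input=0 -> V=0
t=2: input=2 -> V=16
t=3: input=3 -> V=0 FIRE
t=4: input=0 -> V=0
t=5: input=2 -> V=16
t=6: input=5 -> V=0 FIRE
t=7: input=0 -> V=0

Answer: 3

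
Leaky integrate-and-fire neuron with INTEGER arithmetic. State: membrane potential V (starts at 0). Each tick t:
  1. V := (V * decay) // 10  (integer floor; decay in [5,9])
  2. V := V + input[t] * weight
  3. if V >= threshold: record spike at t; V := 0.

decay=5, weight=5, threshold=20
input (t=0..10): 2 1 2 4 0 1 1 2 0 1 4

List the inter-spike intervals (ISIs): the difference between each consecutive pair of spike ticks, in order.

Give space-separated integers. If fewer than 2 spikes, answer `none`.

t=0: input=2 -> V=10
t=1: input=1 -> V=10
t=2: input=2 -> V=15
t=3: input=4 -> V=0 FIRE
t=4: input=0 -> V=0
t=5: input=1 -> V=5
t=6: input=1 -> V=7
t=7: input=2 -> V=13
t=8: input=0 -> V=6
t=9: input=1 -> V=8
t=10: input=4 -> V=0 FIRE

Answer: 7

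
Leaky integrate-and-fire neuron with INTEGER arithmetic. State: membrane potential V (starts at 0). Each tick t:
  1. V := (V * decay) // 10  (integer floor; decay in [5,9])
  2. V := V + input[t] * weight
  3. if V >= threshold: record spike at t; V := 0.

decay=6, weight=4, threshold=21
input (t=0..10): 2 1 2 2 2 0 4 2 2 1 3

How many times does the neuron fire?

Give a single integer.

t=0: input=2 -> V=8
t=1: input=1 -> V=8
t=2: input=2 -> V=12
t=3: input=2 -> V=15
t=4: input=2 -> V=17
t=5: input=0 -> V=10
t=6: input=4 -> V=0 FIRE
t=7: input=2 -> V=8
t=8: input=2 -> V=12
t=9: input=1 -> V=11
t=10: input=3 -> V=18

Answer: 1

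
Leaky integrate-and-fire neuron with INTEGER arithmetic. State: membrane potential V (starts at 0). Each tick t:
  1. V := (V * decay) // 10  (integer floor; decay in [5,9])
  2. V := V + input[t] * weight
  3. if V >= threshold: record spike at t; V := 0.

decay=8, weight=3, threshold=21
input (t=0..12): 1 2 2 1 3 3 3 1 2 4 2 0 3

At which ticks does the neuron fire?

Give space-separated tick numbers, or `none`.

Answer: 5 9

Derivation:
t=0: input=1 -> V=3
t=1: input=2 -> V=8
t=2: input=2 -> V=12
t=3: input=1 -> V=12
t=4: input=3 -> V=18
t=5: input=3 -> V=0 FIRE
t=6: input=3 -> V=9
t=7: input=1 -> V=10
t=8: input=2 -> V=14
t=9: input=4 -> V=0 FIRE
t=10: input=2 -> V=6
t=11: input=0 -> V=4
t=12: input=3 -> V=12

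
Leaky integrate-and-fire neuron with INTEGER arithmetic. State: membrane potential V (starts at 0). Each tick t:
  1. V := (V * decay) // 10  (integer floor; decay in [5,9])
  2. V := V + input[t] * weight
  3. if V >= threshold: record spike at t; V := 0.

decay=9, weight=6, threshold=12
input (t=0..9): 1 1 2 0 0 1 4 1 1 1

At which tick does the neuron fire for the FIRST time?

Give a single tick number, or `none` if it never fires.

t=0: input=1 -> V=6
t=1: input=1 -> V=11
t=2: input=2 -> V=0 FIRE
t=3: input=0 -> V=0
t=4: input=0 -> V=0
t=5: input=1 -> V=6
t=6: input=4 -> V=0 FIRE
t=7: input=1 -> V=6
t=8: input=1 -> V=11
t=9: input=1 -> V=0 FIRE

Answer: 2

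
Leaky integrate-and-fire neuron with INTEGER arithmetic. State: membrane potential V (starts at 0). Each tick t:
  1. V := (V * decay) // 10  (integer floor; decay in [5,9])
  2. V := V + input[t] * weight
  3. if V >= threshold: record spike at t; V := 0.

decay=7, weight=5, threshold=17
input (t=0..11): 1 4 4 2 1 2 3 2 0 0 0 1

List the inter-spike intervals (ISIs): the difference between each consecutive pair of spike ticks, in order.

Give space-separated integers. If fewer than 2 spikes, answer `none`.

Answer: 1 3 2

Derivation:
t=0: input=1 -> V=5
t=1: input=4 -> V=0 FIRE
t=2: input=4 -> V=0 FIRE
t=3: input=2 -> V=10
t=4: input=1 -> V=12
t=5: input=2 -> V=0 FIRE
t=6: input=3 -> V=15
t=7: input=2 -> V=0 FIRE
t=8: input=0 -> V=0
t=9: input=0 -> V=0
t=10: input=0 -> V=0
t=11: input=1 -> V=5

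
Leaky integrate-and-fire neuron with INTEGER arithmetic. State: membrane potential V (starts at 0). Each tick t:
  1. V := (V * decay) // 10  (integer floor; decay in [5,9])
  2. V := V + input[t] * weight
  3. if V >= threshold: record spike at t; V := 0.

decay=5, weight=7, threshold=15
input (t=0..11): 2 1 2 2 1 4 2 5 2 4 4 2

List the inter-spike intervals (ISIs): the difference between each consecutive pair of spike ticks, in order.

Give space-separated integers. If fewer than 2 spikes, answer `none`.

t=0: input=2 -> V=14
t=1: input=1 -> V=14
t=2: input=2 -> V=0 FIRE
t=3: input=2 -> V=14
t=4: input=1 -> V=14
t=5: input=4 -> V=0 FIRE
t=6: input=2 -> V=14
t=7: input=5 -> V=0 FIRE
t=8: input=2 -> V=14
t=9: input=4 -> V=0 FIRE
t=10: input=4 -> V=0 FIRE
t=11: input=2 -> V=14

Answer: 3 2 2 1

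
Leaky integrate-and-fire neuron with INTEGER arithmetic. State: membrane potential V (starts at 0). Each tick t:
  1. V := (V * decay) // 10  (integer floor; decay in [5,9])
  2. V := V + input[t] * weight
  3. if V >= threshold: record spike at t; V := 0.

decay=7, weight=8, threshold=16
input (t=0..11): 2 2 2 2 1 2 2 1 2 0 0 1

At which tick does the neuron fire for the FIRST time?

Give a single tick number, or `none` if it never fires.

t=0: input=2 -> V=0 FIRE
t=1: input=2 -> V=0 FIRE
t=2: input=2 -> V=0 FIRE
t=3: input=2 -> V=0 FIRE
t=4: input=1 -> V=8
t=5: input=2 -> V=0 FIRE
t=6: input=2 -> V=0 FIRE
t=7: input=1 -> V=8
t=8: input=2 -> V=0 FIRE
t=9: input=0 -> V=0
t=10: input=0 -> V=0
t=11: input=1 -> V=8

Answer: 0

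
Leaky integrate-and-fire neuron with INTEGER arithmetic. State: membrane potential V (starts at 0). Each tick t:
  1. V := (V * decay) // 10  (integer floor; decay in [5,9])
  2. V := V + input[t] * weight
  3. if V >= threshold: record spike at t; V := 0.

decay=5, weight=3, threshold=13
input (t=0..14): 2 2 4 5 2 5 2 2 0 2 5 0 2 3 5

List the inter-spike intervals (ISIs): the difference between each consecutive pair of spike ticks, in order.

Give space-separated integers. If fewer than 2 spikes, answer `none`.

t=0: input=2 -> V=6
t=1: input=2 -> V=9
t=2: input=4 -> V=0 FIRE
t=3: input=5 -> V=0 FIRE
t=4: input=2 -> V=6
t=5: input=5 -> V=0 FIRE
t=6: input=2 -> V=6
t=7: input=2 -> V=9
t=8: input=0 -> V=4
t=9: input=2 -> V=8
t=10: input=5 -> V=0 FIRE
t=11: input=0 -> V=0
t=12: input=2 -> V=6
t=13: input=3 -> V=12
t=14: input=5 -> V=0 FIRE

Answer: 1 2 5 4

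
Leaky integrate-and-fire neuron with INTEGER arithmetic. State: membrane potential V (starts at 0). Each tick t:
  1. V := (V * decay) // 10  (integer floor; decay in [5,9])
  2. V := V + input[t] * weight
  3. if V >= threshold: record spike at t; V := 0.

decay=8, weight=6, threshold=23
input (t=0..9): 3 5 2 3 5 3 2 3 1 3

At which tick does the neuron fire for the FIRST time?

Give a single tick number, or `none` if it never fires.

t=0: input=3 -> V=18
t=1: input=5 -> V=0 FIRE
t=2: input=2 -> V=12
t=3: input=3 -> V=0 FIRE
t=4: input=5 -> V=0 FIRE
t=5: input=3 -> V=18
t=6: input=2 -> V=0 FIRE
t=7: input=3 -> V=18
t=8: input=1 -> V=20
t=9: input=3 -> V=0 FIRE

Answer: 1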